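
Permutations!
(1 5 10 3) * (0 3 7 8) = (0 3 1 5 10 7 8) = [3, 5, 2, 1, 4, 10, 6, 8, 0, 9, 7]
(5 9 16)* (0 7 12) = (0 7 12)(5 9 16) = [7, 1, 2, 3, 4, 9, 6, 12, 8, 16, 10, 11, 0, 13, 14, 15, 5]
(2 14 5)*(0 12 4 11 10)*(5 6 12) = [5, 1, 14, 3, 11, 2, 12, 7, 8, 9, 0, 10, 4, 13, 6] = (0 5 2 14 6 12 4 11 10)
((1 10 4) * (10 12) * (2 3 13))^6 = (13)(1 10)(4 12)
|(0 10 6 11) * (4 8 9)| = 12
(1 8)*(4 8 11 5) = (1 11 5 4 8) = [0, 11, 2, 3, 8, 4, 6, 7, 1, 9, 10, 5]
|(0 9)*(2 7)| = |(0 9)(2 7)| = 2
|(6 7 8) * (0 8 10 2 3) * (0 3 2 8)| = |(6 7 10 8)| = 4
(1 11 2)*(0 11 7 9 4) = [11, 7, 1, 3, 0, 5, 6, 9, 8, 4, 10, 2] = (0 11 2 1 7 9 4)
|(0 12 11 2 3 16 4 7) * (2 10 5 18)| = 11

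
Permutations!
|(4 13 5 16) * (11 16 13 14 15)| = 10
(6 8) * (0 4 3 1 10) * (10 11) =[4, 11, 2, 1, 3, 5, 8, 7, 6, 9, 0, 10] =(0 4 3 1 11 10)(6 8)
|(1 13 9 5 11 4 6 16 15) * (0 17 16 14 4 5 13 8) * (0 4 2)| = 10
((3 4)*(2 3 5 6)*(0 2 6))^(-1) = ((6)(0 2 3 4 5))^(-1) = (6)(0 5 4 3 2)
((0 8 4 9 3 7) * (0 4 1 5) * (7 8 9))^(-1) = (0 5 1 8 3 9)(4 7) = ((0 9 3 8 1 5)(4 7))^(-1)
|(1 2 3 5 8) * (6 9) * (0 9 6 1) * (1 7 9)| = 6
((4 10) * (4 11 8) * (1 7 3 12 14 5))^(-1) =((1 7 3 12 14 5)(4 10 11 8))^(-1) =(1 5 14 12 3 7)(4 8 11 10)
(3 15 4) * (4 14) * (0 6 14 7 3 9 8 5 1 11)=(0 6 14 4 9 8 5 1 11)(3 15 7)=[6, 11, 2, 15, 9, 1, 14, 3, 5, 8, 10, 0, 12, 13, 4, 7]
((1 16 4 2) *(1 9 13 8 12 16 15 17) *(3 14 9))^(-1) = ((1 15 17)(2 3 14 9 13 8 12 16 4))^(-1) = (1 17 15)(2 4 16 12 8 13 9 14 3)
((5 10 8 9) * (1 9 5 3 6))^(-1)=(1 6 3 9)(5 8 10)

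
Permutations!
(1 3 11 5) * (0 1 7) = (0 1 3 11 5 7) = [1, 3, 2, 11, 4, 7, 6, 0, 8, 9, 10, 5]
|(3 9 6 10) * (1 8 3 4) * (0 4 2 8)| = 6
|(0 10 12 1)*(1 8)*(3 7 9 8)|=|(0 10 12 3 7 9 8 1)|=8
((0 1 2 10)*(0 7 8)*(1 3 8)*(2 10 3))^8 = (1 7 10)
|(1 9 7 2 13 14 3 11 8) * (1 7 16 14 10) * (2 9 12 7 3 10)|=42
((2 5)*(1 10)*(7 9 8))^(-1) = (1 10)(2 5)(7 8 9)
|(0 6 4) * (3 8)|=6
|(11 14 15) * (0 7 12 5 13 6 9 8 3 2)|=30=|(0 7 12 5 13 6 9 8 3 2)(11 14 15)|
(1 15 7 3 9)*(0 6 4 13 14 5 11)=(0 6 4 13 14 5 11)(1 15 7 3 9)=[6, 15, 2, 9, 13, 11, 4, 3, 8, 1, 10, 0, 12, 14, 5, 7]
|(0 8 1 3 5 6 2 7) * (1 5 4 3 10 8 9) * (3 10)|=11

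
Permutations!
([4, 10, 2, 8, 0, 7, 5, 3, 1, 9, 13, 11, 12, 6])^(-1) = (0 4)(1 8 3 7 5 6 13 10)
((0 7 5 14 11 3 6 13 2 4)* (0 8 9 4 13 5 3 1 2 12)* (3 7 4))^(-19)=((0 4 8 9 3 6 5 14 11 1 2 13 12))^(-19)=(0 14 4 11 8 1 9 2 3 13 6 12 5)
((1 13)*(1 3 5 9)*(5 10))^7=(1 13 3 10 5 9)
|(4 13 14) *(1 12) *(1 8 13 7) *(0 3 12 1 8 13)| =|(0 3 12 13 14 4 7 8)| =8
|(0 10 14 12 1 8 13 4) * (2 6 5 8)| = 11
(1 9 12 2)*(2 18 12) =(1 9 2)(12 18) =[0, 9, 1, 3, 4, 5, 6, 7, 8, 2, 10, 11, 18, 13, 14, 15, 16, 17, 12]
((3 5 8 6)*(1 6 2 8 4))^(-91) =(1 4 5 3 6)(2 8)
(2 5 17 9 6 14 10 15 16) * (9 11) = (2 5 17 11 9 6 14 10 15 16) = [0, 1, 5, 3, 4, 17, 14, 7, 8, 6, 15, 9, 12, 13, 10, 16, 2, 11]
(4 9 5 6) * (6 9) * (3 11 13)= [0, 1, 2, 11, 6, 9, 4, 7, 8, 5, 10, 13, 12, 3]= (3 11 13)(4 6)(5 9)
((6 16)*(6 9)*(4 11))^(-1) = (4 11)(6 9 16)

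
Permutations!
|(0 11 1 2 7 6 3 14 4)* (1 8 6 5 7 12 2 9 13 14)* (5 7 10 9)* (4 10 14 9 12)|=|(0 11 8 6 3 1 5 14 10 12 2 4)(9 13)|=12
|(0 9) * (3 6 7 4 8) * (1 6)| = |(0 9)(1 6 7 4 8 3)| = 6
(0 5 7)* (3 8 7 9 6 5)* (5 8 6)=(0 3 6 8 7)(5 9)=[3, 1, 2, 6, 4, 9, 8, 0, 7, 5]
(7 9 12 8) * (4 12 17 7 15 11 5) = (4 12 8 15 11 5)(7 9 17) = [0, 1, 2, 3, 12, 4, 6, 9, 15, 17, 10, 5, 8, 13, 14, 11, 16, 7]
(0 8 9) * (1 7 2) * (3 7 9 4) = (0 8 4 3 7 2 1 9) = [8, 9, 1, 7, 3, 5, 6, 2, 4, 0]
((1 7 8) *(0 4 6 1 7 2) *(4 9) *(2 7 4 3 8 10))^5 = (0 6)(1 9)(2 4)(3 7)(8 10)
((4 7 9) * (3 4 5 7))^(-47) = ((3 4)(5 7 9))^(-47) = (3 4)(5 7 9)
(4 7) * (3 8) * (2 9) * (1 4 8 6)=(1 4 7 8 3 6)(2 9)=[0, 4, 9, 6, 7, 5, 1, 8, 3, 2]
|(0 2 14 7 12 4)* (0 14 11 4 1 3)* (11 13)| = 10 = |(0 2 13 11 4 14 7 12 1 3)|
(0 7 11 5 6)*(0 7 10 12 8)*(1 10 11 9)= (0 11 5 6 7 9 1 10 12 8)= [11, 10, 2, 3, 4, 6, 7, 9, 0, 1, 12, 5, 8]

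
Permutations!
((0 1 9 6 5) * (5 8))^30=(9)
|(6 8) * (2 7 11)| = |(2 7 11)(6 8)| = 6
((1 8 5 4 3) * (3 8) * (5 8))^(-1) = (8)(1 3)(4 5)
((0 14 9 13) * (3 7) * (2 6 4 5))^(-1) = ((0 14 9 13)(2 6 4 5)(3 7))^(-1) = (0 13 9 14)(2 5 4 6)(3 7)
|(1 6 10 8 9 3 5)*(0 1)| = 8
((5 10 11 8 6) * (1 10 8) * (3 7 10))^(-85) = ((1 3 7 10 11)(5 8 6))^(-85) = (11)(5 6 8)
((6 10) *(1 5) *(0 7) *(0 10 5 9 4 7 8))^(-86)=(1 6 7 9 5 10 4)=((0 8)(1 9 4 7 10 6 5))^(-86)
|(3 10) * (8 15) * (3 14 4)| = |(3 10 14 4)(8 15)| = 4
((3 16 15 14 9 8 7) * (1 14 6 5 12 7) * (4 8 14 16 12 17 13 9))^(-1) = ((1 16 15 6 5 17 13 9 14 4 8)(3 12 7))^(-1) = (1 8 4 14 9 13 17 5 6 15 16)(3 7 12)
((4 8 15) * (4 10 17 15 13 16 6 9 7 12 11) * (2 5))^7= (2 5)(4 12 9 16 8 11 7 6 13)(10 17 15)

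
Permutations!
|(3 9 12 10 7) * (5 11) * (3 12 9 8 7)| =|(3 8 7 12 10)(5 11)| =10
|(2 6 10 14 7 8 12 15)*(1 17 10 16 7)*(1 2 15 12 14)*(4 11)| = 6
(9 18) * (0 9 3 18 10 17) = [9, 1, 2, 18, 4, 5, 6, 7, 8, 10, 17, 11, 12, 13, 14, 15, 16, 0, 3] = (0 9 10 17)(3 18)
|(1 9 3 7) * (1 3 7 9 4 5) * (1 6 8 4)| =12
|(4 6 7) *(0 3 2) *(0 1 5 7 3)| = |(1 5 7 4 6 3 2)| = 7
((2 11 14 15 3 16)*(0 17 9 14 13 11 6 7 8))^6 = ((0 17 9 14 15 3 16 2 6 7 8)(11 13))^6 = (0 16 17 2 9 6 14 7 15 8 3)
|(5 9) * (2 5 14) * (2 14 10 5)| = |(14)(5 9 10)| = 3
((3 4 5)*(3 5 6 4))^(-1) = (4 6)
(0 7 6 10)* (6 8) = (0 7 8 6 10) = [7, 1, 2, 3, 4, 5, 10, 8, 6, 9, 0]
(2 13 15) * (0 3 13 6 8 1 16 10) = (0 3 13 15 2 6 8 1 16 10) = [3, 16, 6, 13, 4, 5, 8, 7, 1, 9, 0, 11, 12, 15, 14, 2, 10]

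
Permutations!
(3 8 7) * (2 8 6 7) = [0, 1, 8, 6, 4, 5, 7, 3, 2] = (2 8)(3 6 7)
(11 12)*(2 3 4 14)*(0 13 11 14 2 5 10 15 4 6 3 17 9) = (0 13 11 12 14 5 10 15 4 2 17 9)(3 6) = [13, 1, 17, 6, 2, 10, 3, 7, 8, 0, 15, 12, 14, 11, 5, 4, 16, 9]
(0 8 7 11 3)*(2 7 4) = (0 8 4 2 7 11 3) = [8, 1, 7, 0, 2, 5, 6, 11, 4, 9, 10, 3]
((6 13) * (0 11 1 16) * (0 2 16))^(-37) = ((0 11 1)(2 16)(6 13))^(-37) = (0 1 11)(2 16)(6 13)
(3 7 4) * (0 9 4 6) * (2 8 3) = (0 9 4 2 8 3 7 6) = [9, 1, 8, 7, 2, 5, 0, 6, 3, 4]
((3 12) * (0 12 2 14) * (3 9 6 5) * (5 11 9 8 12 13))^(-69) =((0 13 5 3 2 14)(6 11 9)(8 12))^(-69) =(0 3)(2 13)(5 14)(8 12)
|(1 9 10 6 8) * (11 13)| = |(1 9 10 6 8)(11 13)| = 10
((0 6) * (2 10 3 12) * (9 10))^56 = (2 9 10 3 12)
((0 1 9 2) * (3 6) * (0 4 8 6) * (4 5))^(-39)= ((0 1 9 2 5 4 8 6 3))^(-39)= (0 8 2)(1 6 5)(3 4 9)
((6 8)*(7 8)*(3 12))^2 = (12)(6 8 7)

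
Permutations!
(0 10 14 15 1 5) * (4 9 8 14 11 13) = (0 10 11 13 4 9 8 14 15 1 5) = [10, 5, 2, 3, 9, 0, 6, 7, 14, 8, 11, 13, 12, 4, 15, 1]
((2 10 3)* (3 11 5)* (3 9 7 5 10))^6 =(11)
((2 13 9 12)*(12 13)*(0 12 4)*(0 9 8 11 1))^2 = ((0 12 2 4 9 13 8 11 1))^2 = (0 2 9 8 1 12 4 13 11)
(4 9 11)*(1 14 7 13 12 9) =(1 14 7 13 12 9 11 4) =[0, 14, 2, 3, 1, 5, 6, 13, 8, 11, 10, 4, 9, 12, 7]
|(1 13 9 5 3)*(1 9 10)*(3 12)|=12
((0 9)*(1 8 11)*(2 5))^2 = (1 11 8)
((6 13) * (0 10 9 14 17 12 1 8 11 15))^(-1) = (0 15 11 8 1 12 17 14 9 10)(6 13) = ((0 10 9 14 17 12 1 8 11 15)(6 13))^(-1)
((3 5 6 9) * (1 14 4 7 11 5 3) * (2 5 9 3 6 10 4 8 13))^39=(1 10 14 4 8 7 13 11 2 9 5)(3 6)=((1 14 8 13 2 5 10 4 7 11 9)(3 6))^39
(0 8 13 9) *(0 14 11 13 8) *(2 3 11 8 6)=(2 3 11 13 9 14 8 6)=[0, 1, 3, 11, 4, 5, 2, 7, 6, 14, 10, 13, 12, 9, 8]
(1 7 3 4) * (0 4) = (0 4 1 7 3) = [4, 7, 2, 0, 1, 5, 6, 3]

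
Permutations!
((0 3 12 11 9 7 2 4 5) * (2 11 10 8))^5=((0 3 12 10 8 2 4 5)(7 11 9))^5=(0 2 12 5 8 3 4 10)(7 9 11)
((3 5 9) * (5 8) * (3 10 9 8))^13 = ((5 8)(9 10))^13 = (5 8)(9 10)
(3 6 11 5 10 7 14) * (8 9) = (3 6 11 5 10 7 14)(8 9) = [0, 1, 2, 6, 4, 10, 11, 14, 9, 8, 7, 5, 12, 13, 3]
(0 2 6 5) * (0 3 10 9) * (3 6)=(0 2 3 10 9)(5 6)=[2, 1, 3, 10, 4, 6, 5, 7, 8, 0, 9]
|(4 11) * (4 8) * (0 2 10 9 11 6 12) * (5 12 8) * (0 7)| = 24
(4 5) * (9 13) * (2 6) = (2 6)(4 5)(9 13) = [0, 1, 6, 3, 5, 4, 2, 7, 8, 13, 10, 11, 12, 9]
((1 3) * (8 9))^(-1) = ((1 3)(8 9))^(-1) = (1 3)(8 9)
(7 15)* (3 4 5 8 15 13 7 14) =(3 4 5 8 15 14)(7 13) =[0, 1, 2, 4, 5, 8, 6, 13, 15, 9, 10, 11, 12, 7, 3, 14]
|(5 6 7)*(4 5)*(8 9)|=4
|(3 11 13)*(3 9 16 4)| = 6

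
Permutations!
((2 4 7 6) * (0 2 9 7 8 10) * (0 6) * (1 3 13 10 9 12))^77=(0 7 9 8 4 2)(1 12 6 10 13 3)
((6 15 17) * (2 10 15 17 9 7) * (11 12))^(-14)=(17)(2 10 15 9 7)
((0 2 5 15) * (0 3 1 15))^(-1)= (0 5 2)(1 3 15)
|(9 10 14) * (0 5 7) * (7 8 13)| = |(0 5 8 13 7)(9 10 14)| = 15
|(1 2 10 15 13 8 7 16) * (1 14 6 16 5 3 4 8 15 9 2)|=30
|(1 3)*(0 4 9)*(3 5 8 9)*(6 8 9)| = 6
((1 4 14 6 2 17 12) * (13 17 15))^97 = ((1 4 14 6 2 15 13 17 12))^97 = (1 17 15 6 4 12 13 2 14)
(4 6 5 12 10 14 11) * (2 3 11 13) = [0, 1, 3, 11, 6, 12, 5, 7, 8, 9, 14, 4, 10, 2, 13] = (2 3 11 4 6 5 12 10 14 13)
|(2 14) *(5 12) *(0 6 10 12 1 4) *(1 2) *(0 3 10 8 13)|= 8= |(0 6 8 13)(1 4 3 10 12 5 2 14)|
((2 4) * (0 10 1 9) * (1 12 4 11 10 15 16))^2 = ((0 15 16 1 9)(2 11 10 12 4))^2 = (0 16 9 15 1)(2 10 4 11 12)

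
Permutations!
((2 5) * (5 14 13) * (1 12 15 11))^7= (1 11 15 12)(2 5 13 14)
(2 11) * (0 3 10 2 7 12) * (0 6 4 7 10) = [3, 1, 11, 0, 7, 5, 4, 12, 8, 9, 2, 10, 6] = (0 3)(2 11 10)(4 7 12 6)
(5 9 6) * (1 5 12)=(1 5 9 6 12)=[0, 5, 2, 3, 4, 9, 12, 7, 8, 6, 10, 11, 1]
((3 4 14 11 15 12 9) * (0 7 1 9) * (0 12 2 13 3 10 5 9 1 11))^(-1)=((0 7 11 15 2 13 3 4 14)(5 9 10))^(-1)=(0 14 4 3 13 2 15 11 7)(5 10 9)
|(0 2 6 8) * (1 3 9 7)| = 4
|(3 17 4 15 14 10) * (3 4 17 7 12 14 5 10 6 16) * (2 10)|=|(17)(2 10 4 15 5)(3 7 12 14 6 16)|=30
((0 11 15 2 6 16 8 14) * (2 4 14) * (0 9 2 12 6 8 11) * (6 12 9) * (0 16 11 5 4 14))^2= (0 5)(2 9 8)(4 16)(6 15)(11 14)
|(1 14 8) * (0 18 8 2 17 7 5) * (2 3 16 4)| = |(0 18 8 1 14 3 16 4 2 17 7 5)| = 12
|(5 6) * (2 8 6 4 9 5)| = 3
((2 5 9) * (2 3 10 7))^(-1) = (2 7 10 3 9 5)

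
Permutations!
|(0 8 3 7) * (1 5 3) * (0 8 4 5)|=7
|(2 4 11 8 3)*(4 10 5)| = 7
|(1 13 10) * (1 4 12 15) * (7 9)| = |(1 13 10 4 12 15)(7 9)| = 6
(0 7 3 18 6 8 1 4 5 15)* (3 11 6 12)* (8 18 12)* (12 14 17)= (0 7 11 6 18 8 1 4 5 15)(3 14 17 12)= [7, 4, 2, 14, 5, 15, 18, 11, 1, 9, 10, 6, 3, 13, 17, 0, 16, 12, 8]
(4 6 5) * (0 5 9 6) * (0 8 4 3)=[5, 1, 2, 0, 8, 3, 9, 7, 4, 6]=(0 5 3)(4 8)(6 9)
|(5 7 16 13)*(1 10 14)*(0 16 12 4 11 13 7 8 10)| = 12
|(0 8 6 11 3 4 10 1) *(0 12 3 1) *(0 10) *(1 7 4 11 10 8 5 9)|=9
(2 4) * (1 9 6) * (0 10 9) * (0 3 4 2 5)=(0 10 9 6 1 3 4 5)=[10, 3, 2, 4, 5, 0, 1, 7, 8, 6, 9]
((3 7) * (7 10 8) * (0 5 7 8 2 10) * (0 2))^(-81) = ((0 5 7 3 2 10))^(-81) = (0 3)(2 5)(7 10)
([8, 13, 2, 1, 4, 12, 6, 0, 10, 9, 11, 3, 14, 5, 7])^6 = (0 13 8 5 10 12 11 14 3 7 1)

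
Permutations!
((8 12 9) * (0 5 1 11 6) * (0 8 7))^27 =((0 5 1 11 6 8 12 9 7))^27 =(12)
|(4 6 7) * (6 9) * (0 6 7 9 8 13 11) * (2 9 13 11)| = 9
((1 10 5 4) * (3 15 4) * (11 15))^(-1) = ((1 10 5 3 11 15 4))^(-1) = (1 4 15 11 3 5 10)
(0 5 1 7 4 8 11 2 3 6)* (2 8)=[5, 7, 3, 6, 2, 1, 0, 4, 11, 9, 10, 8]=(0 5 1 7 4 2 3 6)(8 11)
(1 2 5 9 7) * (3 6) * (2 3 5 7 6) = [0, 3, 7, 2, 4, 9, 5, 1, 8, 6] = (1 3 2 7)(5 9 6)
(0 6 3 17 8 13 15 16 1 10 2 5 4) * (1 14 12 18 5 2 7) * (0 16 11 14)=[6, 10, 2, 17, 16, 4, 3, 1, 13, 9, 7, 14, 18, 15, 12, 11, 0, 8, 5]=(0 6 3 17 8 13 15 11 14 12 18 5 4 16)(1 10 7)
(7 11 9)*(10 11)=(7 10 11 9)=[0, 1, 2, 3, 4, 5, 6, 10, 8, 7, 11, 9]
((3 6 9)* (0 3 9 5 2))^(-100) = (9)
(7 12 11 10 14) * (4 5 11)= (4 5 11 10 14 7 12)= [0, 1, 2, 3, 5, 11, 6, 12, 8, 9, 14, 10, 4, 13, 7]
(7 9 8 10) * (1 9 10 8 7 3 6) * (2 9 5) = [0, 5, 9, 6, 4, 2, 1, 10, 8, 7, 3] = (1 5 2 9 7 10 3 6)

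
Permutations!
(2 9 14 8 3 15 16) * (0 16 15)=(0 16 2 9 14 8 3)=[16, 1, 9, 0, 4, 5, 6, 7, 3, 14, 10, 11, 12, 13, 8, 15, 2]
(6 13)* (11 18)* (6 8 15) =(6 13 8 15)(11 18) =[0, 1, 2, 3, 4, 5, 13, 7, 15, 9, 10, 18, 12, 8, 14, 6, 16, 17, 11]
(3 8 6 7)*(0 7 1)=[7, 0, 2, 8, 4, 5, 1, 3, 6]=(0 7 3 8 6 1)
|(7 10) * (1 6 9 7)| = |(1 6 9 7 10)| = 5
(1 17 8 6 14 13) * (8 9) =[0, 17, 2, 3, 4, 5, 14, 7, 6, 8, 10, 11, 12, 1, 13, 15, 16, 9] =(1 17 9 8 6 14 13)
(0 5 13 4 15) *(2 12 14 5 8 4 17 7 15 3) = (0 8 4 3 2 12 14 5 13 17 7 15) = [8, 1, 12, 2, 3, 13, 6, 15, 4, 9, 10, 11, 14, 17, 5, 0, 16, 7]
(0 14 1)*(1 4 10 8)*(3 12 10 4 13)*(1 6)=[14, 0, 2, 12, 4, 5, 1, 7, 6, 9, 8, 11, 10, 3, 13]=(0 14 13 3 12 10 8 6 1)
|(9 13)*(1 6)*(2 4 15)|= 6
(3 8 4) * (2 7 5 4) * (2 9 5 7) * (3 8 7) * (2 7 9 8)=[0, 1, 7, 9, 2, 4, 6, 3, 8, 5]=(2 7 3 9 5 4)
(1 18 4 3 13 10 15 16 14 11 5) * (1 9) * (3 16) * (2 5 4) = (1 18 2 5 9)(3 13 10 15)(4 16 14 11) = [0, 18, 5, 13, 16, 9, 6, 7, 8, 1, 15, 4, 12, 10, 11, 3, 14, 17, 2]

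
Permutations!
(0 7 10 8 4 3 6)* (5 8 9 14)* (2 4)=(0 7 10 9 14 5 8 2 4 3 6)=[7, 1, 4, 6, 3, 8, 0, 10, 2, 14, 9, 11, 12, 13, 5]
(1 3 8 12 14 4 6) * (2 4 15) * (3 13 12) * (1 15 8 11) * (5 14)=(1 13 12 5 14 8 3 11)(2 4 6 15)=[0, 13, 4, 11, 6, 14, 15, 7, 3, 9, 10, 1, 5, 12, 8, 2]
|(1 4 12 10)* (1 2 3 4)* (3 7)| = 6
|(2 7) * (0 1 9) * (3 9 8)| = 10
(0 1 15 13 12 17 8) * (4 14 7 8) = [1, 15, 2, 3, 14, 5, 6, 8, 0, 9, 10, 11, 17, 12, 7, 13, 16, 4] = (0 1 15 13 12 17 4 14 7 8)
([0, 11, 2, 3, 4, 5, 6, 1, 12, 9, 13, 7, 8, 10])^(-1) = [0, 7, 2, 3, 4, 5, 6, 11, 12, 9, 13, 1, 8, 10]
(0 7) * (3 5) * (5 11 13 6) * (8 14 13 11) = (0 7)(3 8 14 13 6 5) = [7, 1, 2, 8, 4, 3, 5, 0, 14, 9, 10, 11, 12, 6, 13]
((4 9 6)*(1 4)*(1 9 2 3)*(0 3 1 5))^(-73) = (0 5 3)(1 2 4)(6 9) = ((0 3 5)(1 4 2)(6 9))^(-73)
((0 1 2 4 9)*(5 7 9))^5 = (0 7 4 1 9 5 2)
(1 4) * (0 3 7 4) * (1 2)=[3, 0, 1, 7, 2, 5, 6, 4]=(0 3 7 4 2 1)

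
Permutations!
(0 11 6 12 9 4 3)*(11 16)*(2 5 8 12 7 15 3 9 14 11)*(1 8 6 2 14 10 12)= (0 16 14 11 2 5 6 7 15 3)(1 8)(4 9)(10 12)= [16, 8, 5, 0, 9, 6, 7, 15, 1, 4, 12, 2, 10, 13, 11, 3, 14]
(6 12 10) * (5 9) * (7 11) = (5 9)(6 12 10)(7 11) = [0, 1, 2, 3, 4, 9, 12, 11, 8, 5, 6, 7, 10]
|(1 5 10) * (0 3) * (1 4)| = |(0 3)(1 5 10 4)| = 4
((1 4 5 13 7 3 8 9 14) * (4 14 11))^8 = ((1 14)(3 8 9 11 4 5 13 7))^8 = (14)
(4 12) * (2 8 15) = (2 8 15)(4 12) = [0, 1, 8, 3, 12, 5, 6, 7, 15, 9, 10, 11, 4, 13, 14, 2]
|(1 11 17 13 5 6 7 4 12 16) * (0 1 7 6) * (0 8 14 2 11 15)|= |(0 1 15)(2 11 17 13 5 8 14)(4 12 16 7)|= 84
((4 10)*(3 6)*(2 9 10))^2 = ((2 9 10 4)(3 6))^2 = (2 10)(4 9)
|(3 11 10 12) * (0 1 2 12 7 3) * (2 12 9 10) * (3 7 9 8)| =|(0 1 12)(2 8 3 11)(9 10)| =12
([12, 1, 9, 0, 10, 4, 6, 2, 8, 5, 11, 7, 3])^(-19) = (0 3 12)(2 5 10 7 9 4 11)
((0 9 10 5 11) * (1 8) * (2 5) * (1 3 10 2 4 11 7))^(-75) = (0 2 7 8 10 11 9 5 1 3 4)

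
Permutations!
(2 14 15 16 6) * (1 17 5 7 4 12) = (1 17 5 7 4 12)(2 14 15 16 6) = [0, 17, 14, 3, 12, 7, 2, 4, 8, 9, 10, 11, 1, 13, 15, 16, 6, 5]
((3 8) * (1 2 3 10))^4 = (1 10 8 3 2)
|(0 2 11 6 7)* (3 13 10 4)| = 20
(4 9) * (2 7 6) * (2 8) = (2 7 6 8)(4 9) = [0, 1, 7, 3, 9, 5, 8, 6, 2, 4]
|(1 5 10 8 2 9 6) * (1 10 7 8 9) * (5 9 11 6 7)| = |(1 9 7 8 2)(6 10 11)| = 15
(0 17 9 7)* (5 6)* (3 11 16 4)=[17, 1, 2, 11, 3, 6, 5, 0, 8, 7, 10, 16, 12, 13, 14, 15, 4, 9]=(0 17 9 7)(3 11 16 4)(5 6)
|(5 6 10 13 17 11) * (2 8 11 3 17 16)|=8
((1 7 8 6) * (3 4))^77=((1 7 8 6)(3 4))^77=(1 7 8 6)(3 4)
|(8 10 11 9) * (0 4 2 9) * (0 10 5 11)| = 8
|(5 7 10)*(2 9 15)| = 3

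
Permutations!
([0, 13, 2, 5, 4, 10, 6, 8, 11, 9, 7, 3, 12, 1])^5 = (1 13)(3 11 8 7 10 5)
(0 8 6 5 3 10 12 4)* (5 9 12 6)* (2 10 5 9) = (0 8 9 12 4)(2 10 6)(3 5) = [8, 1, 10, 5, 0, 3, 2, 7, 9, 12, 6, 11, 4]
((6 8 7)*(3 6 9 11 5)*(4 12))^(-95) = ((3 6 8 7 9 11 5)(4 12))^(-95) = (3 7 5 8 11 6 9)(4 12)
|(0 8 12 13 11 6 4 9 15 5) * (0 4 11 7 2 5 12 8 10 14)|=|(0 10 14)(2 5 4 9 15 12 13 7)(6 11)|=24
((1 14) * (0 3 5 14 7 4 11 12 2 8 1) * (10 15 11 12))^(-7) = (0 3 5 14)(1 8 2 12 4 7)(10 11 15)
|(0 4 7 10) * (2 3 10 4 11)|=10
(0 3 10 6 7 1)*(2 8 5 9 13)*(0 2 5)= (0 3 10 6 7 1 2 8)(5 9 13)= [3, 2, 8, 10, 4, 9, 7, 1, 0, 13, 6, 11, 12, 5]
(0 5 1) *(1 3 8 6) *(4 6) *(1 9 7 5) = (0 1)(3 8 4 6 9 7 5) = [1, 0, 2, 8, 6, 3, 9, 5, 4, 7]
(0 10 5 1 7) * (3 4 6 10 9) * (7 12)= (0 9 3 4 6 10 5 1 12 7)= [9, 12, 2, 4, 6, 1, 10, 0, 8, 3, 5, 11, 7]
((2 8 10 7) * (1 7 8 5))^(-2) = ((1 7 2 5)(8 10))^(-2) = (10)(1 2)(5 7)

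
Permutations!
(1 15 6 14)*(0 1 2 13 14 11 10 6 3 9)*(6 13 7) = [1, 15, 7, 9, 4, 5, 11, 6, 8, 0, 13, 10, 12, 14, 2, 3] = (0 1 15 3 9)(2 7 6 11 10 13 14)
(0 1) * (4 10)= (0 1)(4 10)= [1, 0, 2, 3, 10, 5, 6, 7, 8, 9, 4]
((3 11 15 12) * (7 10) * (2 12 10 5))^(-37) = ((2 12 3 11 15 10 7 5))^(-37) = (2 11 7 12 15 5 3 10)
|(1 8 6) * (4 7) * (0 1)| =4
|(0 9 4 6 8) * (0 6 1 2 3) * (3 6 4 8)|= 8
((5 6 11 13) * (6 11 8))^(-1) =((5 11 13)(6 8))^(-1) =(5 13 11)(6 8)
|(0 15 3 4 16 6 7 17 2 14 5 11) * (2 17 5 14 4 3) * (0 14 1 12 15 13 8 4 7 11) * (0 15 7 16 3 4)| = |(17)(0 13 8)(1 12 7 5 15 2 16 6 11 14)(3 4)| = 30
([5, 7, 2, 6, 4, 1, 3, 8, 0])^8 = (0 7 5 8 1)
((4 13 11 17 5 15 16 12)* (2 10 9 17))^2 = ((2 10 9 17 5 15 16 12 4 13 11))^2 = (2 9 5 16 4 11 10 17 15 12 13)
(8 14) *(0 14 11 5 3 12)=(0 14 8 11 5 3 12)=[14, 1, 2, 12, 4, 3, 6, 7, 11, 9, 10, 5, 0, 13, 8]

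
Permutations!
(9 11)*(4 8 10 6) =[0, 1, 2, 3, 8, 5, 4, 7, 10, 11, 6, 9] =(4 8 10 6)(9 11)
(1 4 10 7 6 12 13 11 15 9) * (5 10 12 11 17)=(1 4 12 13 17 5 10 7 6 11 15 9)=[0, 4, 2, 3, 12, 10, 11, 6, 8, 1, 7, 15, 13, 17, 14, 9, 16, 5]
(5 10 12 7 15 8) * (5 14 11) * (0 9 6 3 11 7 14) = [9, 1, 2, 11, 4, 10, 3, 15, 0, 6, 12, 5, 14, 13, 7, 8] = (0 9 6 3 11 5 10 12 14 7 15 8)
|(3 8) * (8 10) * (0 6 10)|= 5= |(0 6 10 8 3)|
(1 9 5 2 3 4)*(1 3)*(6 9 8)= (1 8 6 9 5 2)(3 4)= [0, 8, 1, 4, 3, 2, 9, 7, 6, 5]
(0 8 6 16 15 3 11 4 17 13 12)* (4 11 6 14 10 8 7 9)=(0 7 9 4 17 13 12)(3 6 16 15)(8 14 10)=[7, 1, 2, 6, 17, 5, 16, 9, 14, 4, 8, 11, 0, 12, 10, 3, 15, 13]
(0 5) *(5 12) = (0 12 5) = [12, 1, 2, 3, 4, 0, 6, 7, 8, 9, 10, 11, 5]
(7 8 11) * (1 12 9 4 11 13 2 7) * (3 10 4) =(1 12 9 3 10 4 11)(2 7 8 13) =[0, 12, 7, 10, 11, 5, 6, 8, 13, 3, 4, 1, 9, 2]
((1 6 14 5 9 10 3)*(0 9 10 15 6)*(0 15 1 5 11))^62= ((0 9 1 15 6 14 11)(3 5 10))^62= (0 11 14 6 15 1 9)(3 10 5)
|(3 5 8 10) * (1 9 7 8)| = |(1 9 7 8 10 3 5)| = 7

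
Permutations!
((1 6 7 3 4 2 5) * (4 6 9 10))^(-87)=((1 9 10 4 2 5)(3 6 7))^(-87)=(1 4)(2 9)(5 10)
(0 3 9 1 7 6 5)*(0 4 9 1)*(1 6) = (0 3 6 5 4 9)(1 7) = [3, 7, 2, 6, 9, 4, 5, 1, 8, 0]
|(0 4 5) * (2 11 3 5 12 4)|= 10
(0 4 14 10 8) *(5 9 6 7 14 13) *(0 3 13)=(0 4)(3 13 5 9 6 7 14 10 8)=[4, 1, 2, 13, 0, 9, 7, 14, 3, 6, 8, 11, 12, 5, 10]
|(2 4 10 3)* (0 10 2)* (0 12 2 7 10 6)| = 6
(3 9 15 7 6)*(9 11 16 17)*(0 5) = [5, 1, 2, 11, 4, 0, 3, 6, 8, 15, 10, 16, 12, 13, 14, 7, 17, 9] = (0 5)(3 11 16 17 9 15 7 6)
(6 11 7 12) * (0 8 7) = (0 8 7 12 6 11) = [8, 1, 2, 3, 4, 5, 11, 12, 7, 9, 10, 0, 6]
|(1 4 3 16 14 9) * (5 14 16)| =6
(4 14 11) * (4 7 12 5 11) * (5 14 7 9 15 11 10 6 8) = [0, 1, 2, 3, 7, 10, 8, 12, 5, 15, 6, 9, 14, 13, 4, 11] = (4 7 12 14)(5 10 6 8)(9 15 11)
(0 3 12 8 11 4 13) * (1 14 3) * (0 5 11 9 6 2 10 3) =(0 1 14)(2 10 3 12 8 9 6)(4 13 5 11) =[1, 14, 10, 12, 13, 11, 2, 7, 9, 6, 3, 4, 8, 5, 0]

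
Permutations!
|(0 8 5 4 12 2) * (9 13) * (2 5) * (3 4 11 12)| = |(0 8 2)(3 4)(5 11 12)(9 13)| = 6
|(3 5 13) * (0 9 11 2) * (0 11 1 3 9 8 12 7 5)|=18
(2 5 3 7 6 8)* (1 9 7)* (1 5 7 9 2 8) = (9)(1 2 7 6)(3 5) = [0, 2, 7, 5, 4, 3, 1, 6, 8, 9]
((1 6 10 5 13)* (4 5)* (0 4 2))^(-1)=((0 4 5 13 1 6 10 2))^(-1)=(0 2 10 6 1 13 5 4)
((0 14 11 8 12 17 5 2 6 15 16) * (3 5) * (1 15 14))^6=((0 1 15 16)(2 6 14 11 8 12 17 3 5))^6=(0 15)(1 16)(2 17 11)(3 8 6)(5 12 14)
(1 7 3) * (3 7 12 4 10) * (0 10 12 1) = [10, 1, 2, 0, 12, 5, 6, 7, 8, 9, 3, 11, 4] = (0 10 3)(4 12)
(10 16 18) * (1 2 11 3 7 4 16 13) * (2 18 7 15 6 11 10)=[0, 18, 10, 15, 16, 5, 11, 4, 8, 9, 13, 3, 12, 1, 14, 6, 7, 17, 2]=(1 18 2 10 13)(3 15 6 11)(4 16 7)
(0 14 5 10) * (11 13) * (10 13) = (0 14 5 13 11 10) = [14, 1, 2, 3, 4, 13, 6, 7, 8, 9, 0, 10, 12, 11, 5]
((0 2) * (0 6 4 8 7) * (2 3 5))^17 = (0 3 5 2 6 4 8 7)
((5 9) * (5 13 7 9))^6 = (13)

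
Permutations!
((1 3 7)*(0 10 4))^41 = (0 4 10)(1 7 3)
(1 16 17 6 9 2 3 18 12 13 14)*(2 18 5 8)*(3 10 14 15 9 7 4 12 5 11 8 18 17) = (1 16 3 11 8 2 10 14)(4 12 13 15 9 17 6 7)(5 18) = [0, 16, 10, 11, 12, 18, 7, 4, 2, 17, 14, 8, 13, 15, 1, 9, 3, 6, 5]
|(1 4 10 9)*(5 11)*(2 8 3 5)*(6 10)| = 5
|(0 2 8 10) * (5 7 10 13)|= |(0 2 8 13 5 7 10)|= 7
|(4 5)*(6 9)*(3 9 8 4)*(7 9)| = 7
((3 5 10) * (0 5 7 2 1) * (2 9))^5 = (0 9 10 1 7 5 2 3)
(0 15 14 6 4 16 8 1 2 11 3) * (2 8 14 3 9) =(0 15 3)(1 8)(2 11 9)(4 16 14 6) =[15, 8, 11, 0, 16, 5, 4, 7, 1, 2, 10, 9, 12, 13, 6, 3, 14]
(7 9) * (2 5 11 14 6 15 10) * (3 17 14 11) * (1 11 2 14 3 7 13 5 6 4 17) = (1 11 2 6 15 10 14 4 17 3)(5 7 9 13) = [0, 11, 6, 1, 17, 7, 15, 9, 8, 13, 14, 2, 12, 5, 4, 10, 16, 3]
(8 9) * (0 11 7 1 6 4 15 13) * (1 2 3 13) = [11, 6, 3, 13, 15, 5, 4, 2, 9, 8, 10, 7, 12, 0, 14, 1] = (0 11 7 2 3 13)(1 6 4 15)(8 9)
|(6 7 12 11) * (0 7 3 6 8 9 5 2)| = 8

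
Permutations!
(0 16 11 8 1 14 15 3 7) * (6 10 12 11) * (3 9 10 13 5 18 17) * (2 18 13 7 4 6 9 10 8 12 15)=(0 16 9 8 1 14 2 18 17 3 4 6 7)(5 13)(10 15)(11 12)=[16, 14, 18, 4, 6, 13, 7, 0, 1, 8, 15, 12, 11, 5, 2, 10, 9, 3, 17]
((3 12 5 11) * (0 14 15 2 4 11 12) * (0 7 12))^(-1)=(0 5 12 7 3 11 4 2 15 14)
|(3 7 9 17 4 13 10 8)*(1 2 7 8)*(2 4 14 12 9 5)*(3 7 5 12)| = 28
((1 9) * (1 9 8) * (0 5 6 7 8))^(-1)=(9)(0 1 8 7 6 5)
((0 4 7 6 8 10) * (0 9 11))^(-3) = (0 10 7 11 8 4 9 6)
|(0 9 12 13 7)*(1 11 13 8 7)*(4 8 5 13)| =|(0 9 12 5 13 1 11 4 8 7)| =10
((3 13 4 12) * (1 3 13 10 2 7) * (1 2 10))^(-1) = (1 3)(2 7)(4 13 12)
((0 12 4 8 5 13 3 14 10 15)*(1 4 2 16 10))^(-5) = (0 12 2 16 10 15)(1 8 13 14 4 5 3)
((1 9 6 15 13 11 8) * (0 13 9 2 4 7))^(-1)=((0 13 11 8 1 2 4 7)(6 15 9))^(-1)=(0 7 4 2 1 8 11 13)(6 9 15)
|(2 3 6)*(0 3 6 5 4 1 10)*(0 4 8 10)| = |(0 3 5 8 10 4 1)(2 6)| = 14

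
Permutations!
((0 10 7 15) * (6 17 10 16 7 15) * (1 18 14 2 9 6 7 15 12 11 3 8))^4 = ((0 16 15)(1 18 14 2 9 6 17 10 12 11 3 8))^4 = (0 16 15)(1 9 12)(2 10 8)(3 14 17)(6 11 18)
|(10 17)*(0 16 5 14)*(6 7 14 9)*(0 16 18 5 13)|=|(0 18 5 9 6 7 14 16 13)(10 17)|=18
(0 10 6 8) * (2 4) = (0 10 6 8)(2 4) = [10, 1, 4, 3, 2, 5, 8, 7, 0, 9, 6]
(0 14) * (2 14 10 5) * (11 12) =(0 10 5 2 14)(11 12) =[10, 1, 14, 3, 4, 2, 6, 7, 8, 9, 5, 12, 11, 13, 0]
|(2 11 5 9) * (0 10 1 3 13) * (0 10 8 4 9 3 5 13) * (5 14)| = 12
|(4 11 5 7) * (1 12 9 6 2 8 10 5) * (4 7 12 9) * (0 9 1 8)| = 12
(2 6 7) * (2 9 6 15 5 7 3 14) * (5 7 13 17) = (2 15 7 9 6 3 14)(5 13 17) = [0, 1, 15, 14, 4, 13, 3, 9, 8, 6, 10, 11, 12, 17, 2, 7, 16, 5]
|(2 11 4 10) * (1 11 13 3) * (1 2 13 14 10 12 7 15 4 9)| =60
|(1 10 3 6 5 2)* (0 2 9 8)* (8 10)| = 20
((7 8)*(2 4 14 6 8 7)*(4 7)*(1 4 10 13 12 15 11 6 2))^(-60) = (15)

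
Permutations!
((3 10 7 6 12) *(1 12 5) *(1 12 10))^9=(1 7 5 3 10 6 12)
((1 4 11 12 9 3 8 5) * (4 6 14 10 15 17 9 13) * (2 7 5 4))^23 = ((1 6 14 10 15 17 9 3 8 4 11 12 13 2 7 5))^23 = (1 3 7 17 13 10 11 6 8 5 9 2 15 12 14 4)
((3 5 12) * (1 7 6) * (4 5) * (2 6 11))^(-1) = (1 6 2 11 7)(3 12 5 4)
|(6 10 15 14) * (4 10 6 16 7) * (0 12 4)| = |(0 12 4 10 15 14 16 7)| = 8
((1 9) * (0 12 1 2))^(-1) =((0 12 1 9 2))^(-1) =(0 2 9 1 12)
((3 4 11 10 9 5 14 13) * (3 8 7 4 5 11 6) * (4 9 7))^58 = ((3 5 14 13 8 4 6)(7 9 11 10))^58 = (3 14 8 6 5 13 4)(7 11)(9 10)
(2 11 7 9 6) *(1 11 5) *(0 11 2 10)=(0 11 7 9 6 10)(1 2 5)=[11, 2, 5, 3, 4, 1, 10, 9, 8, 6, 0, 7]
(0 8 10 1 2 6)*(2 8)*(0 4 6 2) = [0, 8, 2, 3, 6, 5, 4, 7, 10, 9, 1] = (1 8 10)(4 6)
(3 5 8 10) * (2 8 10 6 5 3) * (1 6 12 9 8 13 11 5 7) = (1 6 7)(2 13 11 5 10)(8 12 9) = [0, 6, 13, 3, 4, 10, 7, 1, 12, 8, 2, 5, 9, 11]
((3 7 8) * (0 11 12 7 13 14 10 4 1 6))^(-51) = (0 4 13 7)(1 14 8 11)(3 12 6 10)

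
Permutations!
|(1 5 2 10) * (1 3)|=5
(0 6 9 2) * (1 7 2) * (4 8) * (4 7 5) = [6, 5, 0, 3, 8, 4, 9, 2, 7, 1] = (0 6 9 1 5 4 8 7 2)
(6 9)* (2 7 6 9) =(9)(2 7 6) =[0, 1, 7, 3, 4, 5, 2, 6, 8, 9]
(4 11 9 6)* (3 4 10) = (3 4 11 9 6 10) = [0, 1, 2, 4, 11, 5, 10, 7, 8, 6, 3, 9]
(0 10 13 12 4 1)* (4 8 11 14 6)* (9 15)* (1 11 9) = (0 10 13 12 8 9 15 1)(4 11 14 6) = [10, 0, 2, 3, 11, 5, 4, 7, 9, 15, 13, 14, 8, 12, 6, 1]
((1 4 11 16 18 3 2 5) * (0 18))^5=((0 18 3 2 5 1 4 11 16))^5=(0 1 18 4 3 11 2 16 5)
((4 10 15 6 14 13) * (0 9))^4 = (4 14 15)(6 10 13)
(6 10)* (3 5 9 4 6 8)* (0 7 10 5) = (0 7 10 8 3)(4 6 5 9) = [7, 1, 2, 0, 6, 9, 5, 10, 3, 4, 8]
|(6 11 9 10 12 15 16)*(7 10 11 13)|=14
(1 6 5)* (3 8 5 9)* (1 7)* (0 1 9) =(0 1 6)(3 8 5 7 9) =[1, 6, 2, 8, 4, 7, 0, 9, 5, 3]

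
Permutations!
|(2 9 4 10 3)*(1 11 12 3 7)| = 9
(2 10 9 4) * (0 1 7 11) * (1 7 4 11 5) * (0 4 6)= (0 7 5 1 6)(2 10 9 11 4)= [7, 6, 10, 3, 2, 1, 0, 5, 8, 11, 9, 4]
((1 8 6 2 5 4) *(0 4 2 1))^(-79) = (0 4)(1 6 8)(2 5)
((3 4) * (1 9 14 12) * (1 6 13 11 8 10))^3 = (1 12 11)(3 4)(6 8 9)(10 14 13)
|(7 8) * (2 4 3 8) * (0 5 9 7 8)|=|(0 5 9 7 2 4 3)|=7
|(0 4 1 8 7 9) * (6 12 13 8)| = |(0 4 1 6 12 13 8 7 9)| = 9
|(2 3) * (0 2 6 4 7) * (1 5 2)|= 8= |(0 1 5 2 3 6 4 7)|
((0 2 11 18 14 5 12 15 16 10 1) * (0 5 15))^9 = ((0 2 11 18 14 15 16 10 1 5 12))^9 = (0 5 10 15 18 2 12 1 16 14 11)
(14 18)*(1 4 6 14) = [0, 4, 2, 3, 6, 5, 14, 7, 8, 9, 10, 11, 12, 13, 18, 15, 16, 17, 1] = (1 4 6 14 18)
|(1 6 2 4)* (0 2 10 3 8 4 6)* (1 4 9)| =|(0 2 6 10 3 8 9 1)| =8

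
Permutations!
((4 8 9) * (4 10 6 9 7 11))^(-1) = (4 11 7 8)(6 10 9)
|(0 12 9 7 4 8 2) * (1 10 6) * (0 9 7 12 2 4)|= 30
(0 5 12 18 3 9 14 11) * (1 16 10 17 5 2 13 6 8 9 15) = [2, 16, 13, 15, 4, 12, 8, 7, 9, 14, 17, 0, 18, 6, 11, 1, 10, 5, 3] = (0 2 13 6 8 9 14 11)(1 16 10 17 5 12 18 3 15)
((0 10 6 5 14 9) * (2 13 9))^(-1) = (0 9 13 2 14 5 6 10)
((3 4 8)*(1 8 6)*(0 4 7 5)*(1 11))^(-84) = ((0 4 6 11 1 8 3 7 5))^(-84) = (0 3 11)(1 4 7)(5 8 6)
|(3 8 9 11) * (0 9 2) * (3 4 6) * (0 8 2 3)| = 15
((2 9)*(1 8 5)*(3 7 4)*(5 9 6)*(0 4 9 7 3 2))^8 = ((0 4 2 6 5 1 8 7 9))^8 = (0 9 7 8 1 5 6 2 4)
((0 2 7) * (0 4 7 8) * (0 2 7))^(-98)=(8)(0 7 4)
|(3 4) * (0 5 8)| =6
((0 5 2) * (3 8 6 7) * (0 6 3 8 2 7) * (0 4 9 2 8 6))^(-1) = ((0 5 7 6 4 9 2)(3 8))^(-1) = (0 2 9 4 6 7 5)(3 8)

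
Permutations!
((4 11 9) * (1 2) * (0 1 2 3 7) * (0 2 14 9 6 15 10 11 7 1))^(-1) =(1 3)(2 7 4 9 14)(6 11 10 15)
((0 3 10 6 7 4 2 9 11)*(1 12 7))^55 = (12)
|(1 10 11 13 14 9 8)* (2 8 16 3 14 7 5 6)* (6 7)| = 28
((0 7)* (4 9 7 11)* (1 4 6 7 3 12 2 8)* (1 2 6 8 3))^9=(0 11 8 2 3 12 6 7)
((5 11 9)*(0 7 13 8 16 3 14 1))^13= ((0 7 13 8 16 3 14 1)(5 11 9))^13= (0 3 13 1 16 7 14 8)(5 11 9)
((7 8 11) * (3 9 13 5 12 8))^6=(3 11 12 13)(5 9 7 8)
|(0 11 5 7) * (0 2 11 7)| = |(0 7 2 11 5)| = 5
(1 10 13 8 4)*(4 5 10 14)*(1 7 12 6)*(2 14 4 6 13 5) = [0, 4, 14, 3, 7, 10, 1, 12, 2, 9, 5, 11, 13, 8, 6] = (1 4 7 12 13 8 2 14 6)(5 10)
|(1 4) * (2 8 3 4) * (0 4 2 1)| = 6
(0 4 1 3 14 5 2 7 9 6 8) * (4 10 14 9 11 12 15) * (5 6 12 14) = (0 10 5 2 7 11 14 6 8)(1 3 9 12 15 4) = [10, 3, 7, 9, 1, 2, 8, 11, 0, 12, 5, 14, 15, 13, 6, 4]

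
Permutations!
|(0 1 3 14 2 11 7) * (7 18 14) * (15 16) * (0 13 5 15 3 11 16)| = |(0 1 11 18 14 2 16 3 7 13 5 15)| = 12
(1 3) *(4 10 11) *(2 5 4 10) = (1 3)(2 5 4)(10 11) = [0, 3, 5, 1, 2, 4, 6, 7, 8, 9, 11, 10]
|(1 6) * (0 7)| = |(0 7)(1 6)| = 2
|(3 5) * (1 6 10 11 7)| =|(1 6 10 11 7)(3 5)| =10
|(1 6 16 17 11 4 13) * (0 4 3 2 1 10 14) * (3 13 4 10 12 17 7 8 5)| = 24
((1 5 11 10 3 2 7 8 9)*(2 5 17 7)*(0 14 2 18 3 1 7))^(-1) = (0 17 1 10 11 5 3 18 2 14)(7 9 8) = ((0 14 2 18 3 5 11 10 1 17)(7 8 9))^(-1)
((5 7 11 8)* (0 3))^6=(5 11)(7 8)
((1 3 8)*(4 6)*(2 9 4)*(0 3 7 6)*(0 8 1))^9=(9)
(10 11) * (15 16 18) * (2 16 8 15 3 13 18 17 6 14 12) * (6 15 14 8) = (2 16 17 15 6 8 14 12)(3 13 18)(10 11) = [0, 1, 16, 13, 4, 5, 8, 7, 14, 9, 11, 10, 2, 18, 12, 6, 17, 15, 3]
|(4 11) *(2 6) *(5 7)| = 2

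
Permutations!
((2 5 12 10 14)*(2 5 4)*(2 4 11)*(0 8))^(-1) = ((0 8)(2 11)(5 12 10 14))^(-1) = (0 8)(2 11)(5 14 10 12)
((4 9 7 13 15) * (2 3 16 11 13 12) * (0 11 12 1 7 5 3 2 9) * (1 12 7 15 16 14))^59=((0 11 13 16 7 12 9 5 3 14 1 15 4))^59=(0 5 11 3 13 14 16 1 7 15 12 4 9)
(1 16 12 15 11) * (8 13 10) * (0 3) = (0 3)(1 16 12 15 11)(8 13 10) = [3, 16, 2, 0, 4, 5, 6, 7, 13, 9, 8, 1, 15, 10, 14, 11, 12]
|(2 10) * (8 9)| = 2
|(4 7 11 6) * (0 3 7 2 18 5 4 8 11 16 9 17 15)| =84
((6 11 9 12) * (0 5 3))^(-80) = ((0 5 3)(6 11 9 12))^(-80) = (12)(0 5 3)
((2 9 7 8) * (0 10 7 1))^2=((0 10 7 8 2 9 1))^2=(0 7 2 1 10 8 9)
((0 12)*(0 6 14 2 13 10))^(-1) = (0 10 13 2 14 6 12)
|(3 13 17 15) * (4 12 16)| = 12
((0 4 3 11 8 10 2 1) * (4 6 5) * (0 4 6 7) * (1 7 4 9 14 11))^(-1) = (0 7 2 10 8 11 14 9 1 3 4)(5 6) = ((0 4 3 1 9 14 11 8 10 2 7)(5 6))^(-1)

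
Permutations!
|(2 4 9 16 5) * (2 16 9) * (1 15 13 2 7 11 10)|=|(1 15 13 2 4 7 11 10)(5 16)|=8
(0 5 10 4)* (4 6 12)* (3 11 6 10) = (0 5 3 11 6 12 4) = [5, 1, 2, 11, 0, 3, 12, 7, 8, 9, 10, 6, 4]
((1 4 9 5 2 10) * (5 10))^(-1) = ((1 4 9 10)(2 5))^(-1) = (1 10 9 4)(2 5)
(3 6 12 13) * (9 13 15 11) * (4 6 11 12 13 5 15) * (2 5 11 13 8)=(2 5 15 12 4 6 8)(3 13)(9 11)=[0, 1, 5, 13, 6, 15, 8, 7, 2, 11, 10, 9, 4, 3, 14, 12]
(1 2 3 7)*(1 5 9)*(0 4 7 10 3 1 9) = (0 4 7 5)(1 2)(3 10) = [4, 2, 1, 10, 7, 0, 6, 5, 8, 9, 3]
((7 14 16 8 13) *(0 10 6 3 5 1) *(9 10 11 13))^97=((0 11 13 7 14 16 8 9 10 6 3 5 1))^97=(0 8 1 16 5 14 3 7 6 13 10 11 9)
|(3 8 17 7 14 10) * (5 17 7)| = |(3 8 7 14 10)(5 17)| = 10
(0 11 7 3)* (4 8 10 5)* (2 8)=[11, 1, 8, 0, 2, 4, 6, 3, 10, 9, 5, 7]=(0 11 7 3)(2 8 10 5 4)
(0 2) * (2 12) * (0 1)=[12, 0, 1, 3, 4, 5, 6, 7, 8, 9, 10, 11, 2]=(0 12 2 1)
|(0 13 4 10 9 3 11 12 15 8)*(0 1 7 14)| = 13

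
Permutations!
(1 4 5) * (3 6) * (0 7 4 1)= (0 7 4 5)(3 6)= [7, 1, 2, 6, 5, 0, 3, 4]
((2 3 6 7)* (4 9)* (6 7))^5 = ((2 3 7)(4 9))^5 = (2 7 3)(4 9)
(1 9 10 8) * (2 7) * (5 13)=(1 9 10 8)(2 7)(5 13)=[0, 9, 7, 3, 4, 13, 6, 2, 1, 10, 8, 11, 12, 5]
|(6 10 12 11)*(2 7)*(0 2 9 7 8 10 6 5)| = |(0 2 8 10 12 11 5)(7 9)| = 14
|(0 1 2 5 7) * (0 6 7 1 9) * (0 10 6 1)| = 8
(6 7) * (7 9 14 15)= [0, 1, 2, 3, 4, 5, 9, 6, 8, 14, 10, 11, 12, 13, 15, 7]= (6 9 14 15 7)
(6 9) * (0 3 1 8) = [3, 8, 2, 1, 4, 5, 9, 7, 0, 6] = (0 3 1 8)(6 9)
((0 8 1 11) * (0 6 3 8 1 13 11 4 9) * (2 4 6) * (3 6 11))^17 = ((0 1 11 2 4 9)(3 8 13))^17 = (0 9 4 2 11 1)(3 13 8)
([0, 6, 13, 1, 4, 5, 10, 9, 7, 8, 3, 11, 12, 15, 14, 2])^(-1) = (1 3 10 6)(2 15 13)(7 8 9)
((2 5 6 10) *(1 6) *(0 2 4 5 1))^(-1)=((0 2 1 6 10 4 5))^(-1)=(0 5 4 10 6 1 2)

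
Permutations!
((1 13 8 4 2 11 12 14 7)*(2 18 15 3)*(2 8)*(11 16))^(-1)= (1 7 14 12 11 16 2 13)(3 15 18 4 8)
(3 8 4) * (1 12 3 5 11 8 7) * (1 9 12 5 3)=(1 5 11 8 4 3 7 9 12)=[0, 5, 2, 7, 3, 11, 6, 9, 4, 12, 10, 8, 1]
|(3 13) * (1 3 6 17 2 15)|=|(1 3 13 6 17 2 15)|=7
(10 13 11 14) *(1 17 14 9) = (1 17 14 10 13 11 9) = [0, 17, 2, 3, 4, 5, 6, 7, 8, 1, 13, 9, 12, 11, 10, 15, 16, 14]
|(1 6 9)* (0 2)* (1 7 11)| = 10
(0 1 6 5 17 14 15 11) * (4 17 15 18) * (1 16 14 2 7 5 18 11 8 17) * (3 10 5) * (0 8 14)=(0 16)(1 6 18 4)(2 7 3 10 5 15 14 11 8 17)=[16, 6, 7, 10, 1, 15, 18, 3, 17, 9, 5, 8, 12, 13, 11, 14, 0, 2, 4]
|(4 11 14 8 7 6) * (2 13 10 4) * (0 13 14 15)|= |(0 13 10 4 11 15)(2 14 8 7 6)|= 30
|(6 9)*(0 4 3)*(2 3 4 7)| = 4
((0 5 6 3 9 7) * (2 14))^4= ((0 5 6 3 9 7)(2 14))^4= (14)(0 9 6)(3 5 7)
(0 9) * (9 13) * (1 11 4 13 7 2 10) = (0 7 2 10 1 11 4 13 9) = [7, 11, 10, 3, 13, 5, 6, 2, 8, 0, 1, 4, 12, 9]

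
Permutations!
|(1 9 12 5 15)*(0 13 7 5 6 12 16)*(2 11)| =8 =|(0 13 7 5 15 1 9 16)(2 11)(6 12)|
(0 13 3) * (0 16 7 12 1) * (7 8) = (0 13 3 16 8 7 12 1) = [13, 0, 2, 16, 4, 5, 6, 12, 7, 9, 10, 11, 1, 3, 14, 15, 8]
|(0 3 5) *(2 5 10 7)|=|(0 3 10 7 2 5)|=6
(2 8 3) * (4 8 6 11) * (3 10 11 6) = (2 3)(4 8 10 11) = [0, 1, 3, 2, 8, 5, 6, 7, 10, 9, 11, 4]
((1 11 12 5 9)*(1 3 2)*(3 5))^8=((1 11 12 3 2)(5 9))^8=(1 3 11 2 12)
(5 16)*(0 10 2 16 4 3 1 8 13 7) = (0 10 2 16 5 4 3 1 8 13 7) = [10, 8, 16, 1, 3, 4, 6, 0, 13, 9, 2, 11, 12, 7, 14, 15, 5]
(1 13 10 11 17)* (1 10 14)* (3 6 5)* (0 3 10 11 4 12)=[3, 13, 2, 6, 12, 10, 5, 7, 8, 9, 4, 17, 0, 14, 1, 15, 16, 11]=(0 3 6 5 10 4 12)(1 13 14)(11 17)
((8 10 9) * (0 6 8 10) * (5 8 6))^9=(9 10)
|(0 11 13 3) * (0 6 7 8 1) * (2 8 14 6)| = 21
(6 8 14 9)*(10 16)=(6 8 14 9)(10 16)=[0, 1, 2, 3, 4, 5, 8, 7, 14, 6, 16, 11, 12, 13, 9, 15, 10]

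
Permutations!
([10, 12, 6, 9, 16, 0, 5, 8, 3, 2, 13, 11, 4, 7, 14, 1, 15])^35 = (16)(0 3)(2 13)(5 8)(6 7)(9 10)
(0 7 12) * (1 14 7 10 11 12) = (0 10 11 12)(1 14 7) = [10, 14, 2, 3, 4, 5, 6, 1, 8, 9, 11, 12, 0, 13, 7]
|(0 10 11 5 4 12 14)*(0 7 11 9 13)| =|(0 10 9 13)(4 12 14 7 11 5)| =12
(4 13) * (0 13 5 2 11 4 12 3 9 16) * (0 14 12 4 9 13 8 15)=(0 8 15)(2 11 9 16 14 12 3 13 4 5)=[8, 1, 11, 13, 5, 2, 6, 7, 15, 16, 10, 9, 3, 4, 12, 0, 14]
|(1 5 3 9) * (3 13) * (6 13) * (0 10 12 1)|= 9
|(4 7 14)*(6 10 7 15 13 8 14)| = |(4 15 13 8 14)(6 10 7)| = 15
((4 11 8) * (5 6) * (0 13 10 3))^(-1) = ((0 13 10 3)(4 11 8)(5 6))^(-1) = (0 3 10 13)(4 8 11)(5 6)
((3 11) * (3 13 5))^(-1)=((3 11 13 5))^(-1)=(3 5 13 11)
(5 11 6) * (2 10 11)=[0, 1, 10, 3, 4, 2, 5, 7, 8, 9, 11, 6]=(2 10 11 6 5)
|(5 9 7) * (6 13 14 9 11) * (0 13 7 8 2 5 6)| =|(0 13 14 9 8 2 5 11)(6 7)| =8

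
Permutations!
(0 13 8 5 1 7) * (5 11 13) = (0 5 1 7)(8 11 13) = [5, 7, 2, 3, 4, 1, 6, 0, 11, 9, 10, 13, 12, 8]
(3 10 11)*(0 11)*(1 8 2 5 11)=(0 1 8 2 5 11 3 10)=[1, 8, 5, 10, 4, 11, 6, 7, 2, 9, 0, 3]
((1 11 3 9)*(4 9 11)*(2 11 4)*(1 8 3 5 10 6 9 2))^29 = (2 5 6 8 4 11 10 9 3)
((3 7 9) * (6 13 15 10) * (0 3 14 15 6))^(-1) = ((0 3 7 9 14 15 10)(6 13))^(-1) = (0 10 15 14 9 7 3)(6 13)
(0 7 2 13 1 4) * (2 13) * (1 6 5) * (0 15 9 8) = (0 7 13 6 5 1 4 15 9 8) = [7, 4, 2, 3, 15, 1, 5, 13, 0, 8, 10, 11, 12, 6, 14, 9]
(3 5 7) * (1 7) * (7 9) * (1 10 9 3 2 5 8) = (1 3 8)(2 5 10 9 7) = [0, 3, 5, 8, 4, 10, 6, 2, 1, 7, 9]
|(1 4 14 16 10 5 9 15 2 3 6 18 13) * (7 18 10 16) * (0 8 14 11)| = 63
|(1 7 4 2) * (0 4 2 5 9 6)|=15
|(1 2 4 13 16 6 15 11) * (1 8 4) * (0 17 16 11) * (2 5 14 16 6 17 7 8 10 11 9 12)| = 30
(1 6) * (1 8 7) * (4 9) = [0, 6, 2, 3, 9, 5, 8, 1, 7, 4] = (1 6 8 7)(4 9)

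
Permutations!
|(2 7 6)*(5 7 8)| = |(2 8 5 7 6)| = 5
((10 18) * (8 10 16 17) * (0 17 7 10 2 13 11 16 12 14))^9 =((0 17 8 2 13 11 16 7 10 18 12 14))^9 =(0 18 16 2)(7 13 17 12)(8 14 10 11)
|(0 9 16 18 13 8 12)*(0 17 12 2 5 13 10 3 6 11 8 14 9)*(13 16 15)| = |(2 5 16 18 10 3 6 11 8)(9 15 13 14)(12 17)| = 36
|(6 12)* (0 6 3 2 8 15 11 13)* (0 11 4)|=|(0 6 12 3 2 8 15 4)(11 13)|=8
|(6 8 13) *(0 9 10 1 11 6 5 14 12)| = 11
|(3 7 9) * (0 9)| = |(0 9 3 7)| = 4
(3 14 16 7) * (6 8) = [0, 1, 2, 14, 4, 5, 8, 3, 6, 9, 10, 11, 12, 13, 16, 15, 7] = (3 14 16 7)(6 8)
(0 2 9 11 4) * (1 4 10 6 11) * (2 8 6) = (0 8 6 11 10 2 9 1 4) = [8, 4, 9, 3, 0, 5, 11, 7, 6, 1, 2, 10]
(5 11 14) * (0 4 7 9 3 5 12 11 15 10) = (0 4 7 9 3 5 15 10)(11 14 12) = [4, 1, 2, 5, 7, 15, 6, 9, 8, 3, 0, 14, 11, 13, 12, 10]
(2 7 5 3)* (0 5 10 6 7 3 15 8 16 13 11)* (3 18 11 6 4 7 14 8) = (0 5 15 3 2 18 11)(4 7 10)(6 14 8 16 13) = [5, 1, 18, 2, 7, 15, 14, 10, 16, 9, 4, 0, 12, 6, 8, 3, 13, 17, 11]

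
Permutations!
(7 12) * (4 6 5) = (4 6 5)(7 12) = [0, 1, 2, 3, 6, 4, 5, 12, 8, 9, 10, 11, 7]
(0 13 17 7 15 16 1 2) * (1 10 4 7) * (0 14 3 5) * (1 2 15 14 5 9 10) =(0 13 17 2 5)(1 15 16)(3 9 10 4 7 14) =[13, 15, 5, 9, 7, 0, 6, 14, 8, 10, 4, 11, 12, 17, 3, 16, 1, 2]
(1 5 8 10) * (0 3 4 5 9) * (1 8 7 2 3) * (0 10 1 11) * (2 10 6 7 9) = (0 11)(1 2 3 4 5 9 6 7 10 8) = [11, 2, 3, 4, 5, 9, 7, 10, 1, 6, 8, 0]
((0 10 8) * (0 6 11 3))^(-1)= (0 3 11 6 8 10)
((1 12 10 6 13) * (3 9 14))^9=((1 12 10 6 13)(3 9 14))^9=(14)(1 13 6 10 12)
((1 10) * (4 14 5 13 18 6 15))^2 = (4 5 18 15 14 13 6)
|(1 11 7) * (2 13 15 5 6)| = |(1 11 7)(2 13 15 5 6)| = 15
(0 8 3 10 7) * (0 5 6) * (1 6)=(0 8 3 10 7 5 1 6)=[8, 6, 2, 10, 4, 1, 0, 5, 3, 9, 7]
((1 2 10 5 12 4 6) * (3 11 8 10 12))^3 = ((1 2 12 4 6)(3 11 8 10 5))^3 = (1 4 2 6 12)(3 10 11 5 8)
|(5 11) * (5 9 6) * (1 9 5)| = 6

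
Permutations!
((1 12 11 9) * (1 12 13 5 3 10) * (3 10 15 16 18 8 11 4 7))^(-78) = (1 5)(3 16 8 9 4)(7 15 18 11 12)(10 13)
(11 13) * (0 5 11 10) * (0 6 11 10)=(0 5 10 6 11 13)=[5, 1, 2, 3, 4, 10, 11, 7, 8, 9, 6, 13, 12, 0]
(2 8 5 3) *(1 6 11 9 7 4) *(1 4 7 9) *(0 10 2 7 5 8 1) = (0 10 2 1 6 11)(3 7 5) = [10, 6, 1, 7, 4, 3, 11, 5, 8, 9, 2, 0]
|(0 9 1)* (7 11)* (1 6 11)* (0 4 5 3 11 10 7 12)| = |(0 9 6 10 7 1 4 5 3 11 12)| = 11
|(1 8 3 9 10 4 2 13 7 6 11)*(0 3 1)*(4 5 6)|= 28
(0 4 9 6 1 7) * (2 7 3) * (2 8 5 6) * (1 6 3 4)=(0 1 4 9 2 7)(3 8 5)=[1, 4, 7, 8, 9, 3, 6, 0, 5, 2]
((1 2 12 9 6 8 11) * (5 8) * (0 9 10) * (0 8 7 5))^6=((0 9 6)(1 2 12 10 8 11)(5 7))^6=(12)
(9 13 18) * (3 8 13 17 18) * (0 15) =[15, 1, 2, 8, 4, 5, 6, 7, 13, 17, 10, 11, 12, 3, 14, 0, 16, 18, 9] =(0 15)(3 8 13)(9 17 18)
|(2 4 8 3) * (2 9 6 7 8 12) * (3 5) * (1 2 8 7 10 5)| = 5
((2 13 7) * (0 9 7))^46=(0 9 7 2 13)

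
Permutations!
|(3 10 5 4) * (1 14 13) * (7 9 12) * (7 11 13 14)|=12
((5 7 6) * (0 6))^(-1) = ((0 6 5 7))^(-1) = (0 7 5 6)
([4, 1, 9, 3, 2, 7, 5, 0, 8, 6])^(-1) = (0 7 5 6 9 2 4)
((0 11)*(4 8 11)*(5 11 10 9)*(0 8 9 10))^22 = ((0 4 9 5 11 8))^22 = (0 11 9)(4 8 5)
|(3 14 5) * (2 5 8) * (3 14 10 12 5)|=|(2 3 10 12 5 14 8)|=7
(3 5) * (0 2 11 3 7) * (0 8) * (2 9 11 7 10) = (0 9 11 3 5 10 2 7 8) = [9, 1, 7, 5, 4, 10, 6, 8, 0, 11, 2, 3]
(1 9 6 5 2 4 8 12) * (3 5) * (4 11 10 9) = [0, 4, 11, 5, 8, 2, 3, 7, 12, 6, 9, 10, 1] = (1 4 8 12)(2 11 10 9 6 3 5)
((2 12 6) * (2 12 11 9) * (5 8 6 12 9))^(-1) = ((12)(2 11 5 8 6 9))^(-1) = (12)(2 9 6 8 5 11)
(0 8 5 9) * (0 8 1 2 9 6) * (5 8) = [1, 2, 9, 3, 4, 6, 0, 7, 8, 5] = (0 1 2 9 5 6)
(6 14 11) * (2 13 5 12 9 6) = [0, 1, 13, 3, 4, 12, 14, 7, 8, 6, 10, 2, 9, 5, 11] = (2 13 5 12 9 6 14 11)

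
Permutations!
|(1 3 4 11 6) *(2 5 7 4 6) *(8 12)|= 30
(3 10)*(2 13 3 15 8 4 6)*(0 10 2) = (0 10 15 8 4 6)(2 13 3) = [10, 1, 13, 2, 6, 5, 0, 7, 4, 9, 15, 11, 12, 3, 14, 8]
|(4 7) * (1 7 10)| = 4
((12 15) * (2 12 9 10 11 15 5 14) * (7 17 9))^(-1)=((2 12 5 14)(7 17 9 10 11 15))^(-1)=(2 14 5 12)(7 15 11 10 9 17)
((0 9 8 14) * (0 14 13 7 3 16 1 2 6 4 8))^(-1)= (0 9)(1 16 3 7 13 8 4 6 2)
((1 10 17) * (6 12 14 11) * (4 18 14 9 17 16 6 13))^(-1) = (1 17 9 12 6 16 10)(4 13 11 14 18)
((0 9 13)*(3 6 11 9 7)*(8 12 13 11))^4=(0 8 7 12 3 13 6)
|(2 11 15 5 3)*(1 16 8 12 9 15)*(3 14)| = |(1 16 8 12 9 15 5 14 3 2 11)| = 11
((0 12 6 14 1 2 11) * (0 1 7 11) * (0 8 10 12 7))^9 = ((0 7 11 1 2 8 10 12 6 14))^9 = (0 14 6 12 10 8 2 1 11 7)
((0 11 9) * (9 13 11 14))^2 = (0 9 14)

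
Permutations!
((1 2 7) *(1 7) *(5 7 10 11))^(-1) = ((1 2)(5 7 10 11))^(-1) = (1 2)(5 11 10 7)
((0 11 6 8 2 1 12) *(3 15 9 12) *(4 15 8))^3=(0 4 12 6 9 11 15)(1 2 8 3)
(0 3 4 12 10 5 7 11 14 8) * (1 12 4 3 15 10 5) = [15, 12, 2, 3, 4, 7, 6, 11, 0, 9, 1, 14, 5, 13, 8, 10] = (0 15 10 1 12 5 7 11 14 8)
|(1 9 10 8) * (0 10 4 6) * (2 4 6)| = 6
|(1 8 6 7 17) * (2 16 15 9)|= |(1 8 6 7 17)(2 16 15 9)|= 20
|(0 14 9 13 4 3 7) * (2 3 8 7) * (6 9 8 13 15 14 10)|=|(0 10 6 9 15 14 8 7)(2 3)(4 13)|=8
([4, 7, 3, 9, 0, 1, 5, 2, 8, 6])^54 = [0, 6, 1, 7, 4, 9, 3, 5, 8, 2]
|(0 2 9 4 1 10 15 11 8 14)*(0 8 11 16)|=8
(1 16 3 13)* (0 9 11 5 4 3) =(0 9 11 5 4 3 13 1 16) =[9, 16, 2, 13, 3, 4, 6, 7, 8, 11, 10, 5, 12, 1, 14, 15, 0]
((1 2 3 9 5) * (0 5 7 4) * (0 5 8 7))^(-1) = (0 9 3 2 1 5 4 7 8)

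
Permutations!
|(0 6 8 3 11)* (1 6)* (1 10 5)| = 8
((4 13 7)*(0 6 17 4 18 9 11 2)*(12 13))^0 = ((0 6 17 4 12 13 7 18 9 11 2))^0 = (18)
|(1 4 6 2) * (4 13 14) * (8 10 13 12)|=|(1 12 8 10 13 14 4 6 2)|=9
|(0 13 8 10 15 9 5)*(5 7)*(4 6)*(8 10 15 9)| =6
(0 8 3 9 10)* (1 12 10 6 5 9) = (0 8 3 1 12 10)(5 9 6) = [8, 12, 2, 1, 4, 9, 5, 7, 3, 6, 0, 11, 10]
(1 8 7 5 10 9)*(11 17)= (1 8 7 5 10 9)(11 17)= [0, 8, 2, 3, 4, 10, 6, 5, 7, 1, 9, 17, 12, 13, 14, 15, 16, 11]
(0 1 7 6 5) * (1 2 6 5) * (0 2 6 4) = (0 6 1 7 5 2 4) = [6, 7, 4, 3, 0, 2, 1, 5]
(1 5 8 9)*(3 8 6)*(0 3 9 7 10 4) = [3, 5, 2, 8, 0, 6, 9, 10, 7, 1, 4] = (0 3 8 7 10 4)(1 5 6 9)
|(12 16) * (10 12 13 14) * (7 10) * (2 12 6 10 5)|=14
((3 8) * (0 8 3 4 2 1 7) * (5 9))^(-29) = (0 8 4 2 1 7)(5 9)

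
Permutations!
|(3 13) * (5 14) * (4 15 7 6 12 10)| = |(3 13)(4 15 7 6 12 10)(5 14)| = 6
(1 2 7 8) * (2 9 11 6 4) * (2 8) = (1 9 11 6 4 8)(2 7) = [0, 9, 7, 3, 8, 5, 4, 2, 1, 11, 10, 6]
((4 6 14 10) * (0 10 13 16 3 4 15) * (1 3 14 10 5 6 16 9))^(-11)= (0 15 10 6 5)(1 16 9 4 13 3 14)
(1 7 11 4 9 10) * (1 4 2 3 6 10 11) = [0, 7, 3, 6, 9, 5, 10, 1, 8, 11, 4, 2] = (1 7)(2 3 6 10 4 9 11)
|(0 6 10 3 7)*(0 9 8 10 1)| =|(0 6 1)(3 7 9 8 10)| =15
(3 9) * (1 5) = (1 5)(3 9) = [0, 5, 2, 9, 4, 1, 6, 7, 8, 3]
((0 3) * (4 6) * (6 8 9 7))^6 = ((0 3)(4 8 9 7 6))^6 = (4 8 9 7 6)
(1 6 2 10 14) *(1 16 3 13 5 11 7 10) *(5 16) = (1 6 2)(3 13 16)(5 11 7 10 14) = [0, 6, 1, 13, 4, 11, 2, 10, 8, 9, 14, 7, 12, 16, 5, 15, 3]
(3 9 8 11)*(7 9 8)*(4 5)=(3 8 11)(4 5)(7 9)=[0, 1, 2, 8, 5, 4, 6, 9, 11, 7, 10, 3]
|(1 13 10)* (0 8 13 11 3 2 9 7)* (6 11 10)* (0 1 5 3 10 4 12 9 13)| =70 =|(0 8)(1 4 12 9 7)(2 13 6 11 10 5 3)|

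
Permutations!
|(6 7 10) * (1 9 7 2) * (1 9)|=|(2 9 7 10 6)|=5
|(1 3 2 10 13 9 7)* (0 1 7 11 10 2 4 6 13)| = 9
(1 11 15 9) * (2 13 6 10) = (1 11 15 9)(2 13 6 10) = [0, 11, 13, 3, 4, 5, 10, 7, 8, 1, 2, 15, 12, 6, 14, 9]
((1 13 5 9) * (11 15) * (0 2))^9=((0 2)(1 13 5 9)(11 15))^9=(0 2)(1 13 5 9)(11 15)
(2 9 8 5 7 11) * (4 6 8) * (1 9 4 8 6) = [0, 9, 4, 3, 1, 7, 6, 11, 5, 8, 10, 2] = (1 9 8 5 7 11 2 4)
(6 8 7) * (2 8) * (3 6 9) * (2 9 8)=[0, 1, 2, 6, 4, 5, 9, 8, 7, 3]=(3 6 9)(7 8)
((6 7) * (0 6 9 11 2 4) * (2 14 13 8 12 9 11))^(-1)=((0 6 7 11 14 13 8 12 9 2 4))^(-1)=(0 4 2 9 12 8 13 14 11 7 6)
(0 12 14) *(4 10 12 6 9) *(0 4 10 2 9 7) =(0 6 7)(2 9 10 12 14 4) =[6, 1, 9, 3, 2, 5, 7, 0, 8, 10, 12, 11, 14, 13, 4]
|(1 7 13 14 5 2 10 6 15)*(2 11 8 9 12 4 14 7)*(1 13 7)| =42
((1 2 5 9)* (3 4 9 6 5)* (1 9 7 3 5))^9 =((9)(1 2 5 6)(3 4 7))^9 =(9)(1 2 5 6)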